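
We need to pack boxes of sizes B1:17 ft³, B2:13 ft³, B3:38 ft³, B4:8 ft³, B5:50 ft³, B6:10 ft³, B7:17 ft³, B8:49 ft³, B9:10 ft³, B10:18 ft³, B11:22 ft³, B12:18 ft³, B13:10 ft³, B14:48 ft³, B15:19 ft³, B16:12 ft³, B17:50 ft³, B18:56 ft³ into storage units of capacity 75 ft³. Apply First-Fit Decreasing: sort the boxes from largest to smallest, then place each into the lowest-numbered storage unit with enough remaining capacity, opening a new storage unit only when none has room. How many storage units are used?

Sorted descending: 56, 50, 50, 49, 48, 38, 22, 19, 18, 18, 17, 17, 13, 12, 10, 10, 10, 8.
Put 56 ft³ in storage unit 1; 19 ft³ remain.
Put 50 ft³ in storage unit 2; 25 ft³ remain.
Put 50 ft³ in storage unit 3; 25 ft³ remain.
Put 49 ft³ in storage unit 4; 26 ft³ remain.
Put 48 ft³ in storage unit 5; 27 ft³ remain.
Put 38 ft³ in storage unit 6; 37 ft³ remain.
Put 22 ft³ in storage unit 2; 3 ft³ remain.
Put 19 ft³ in storage unit 1; 0 ft³ remain.
Put 18 ft³ in storage unit 3; 7 ft³ remain.
Put 18 ft³ in storage unit 4; 8 ft³ remain.
Put 17 ft³ in storage unit 5; 10 ft³ remain.
Put 17 ft³ in storage unit 6; 20 ft³ remain.
Put 13 ft³ in storage unit 6; 7 ft³ remain.
Put 12 ft³ in storage unit 7; 63 ft³ remain.
Put 10 ft³ in storage unit 5; 0 ft³ remain.
Put 10 ft³ in storage unit 7; 53 ft³ remain.
Put 10 ft³ in storage unit 7; 43 ft³ remain.
Put 8 ft³ in storage unit 4; 0 ft³ remain.

7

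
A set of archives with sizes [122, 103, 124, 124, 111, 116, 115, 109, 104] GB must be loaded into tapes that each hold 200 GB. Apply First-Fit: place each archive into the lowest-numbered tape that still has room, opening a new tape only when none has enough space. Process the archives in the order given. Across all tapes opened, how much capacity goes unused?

tape 1: place 122 GB, 78 GB left
tape 2: place 103 GB, 97 GB left
tape 3: place 124 GB, 76 GB left
tape 4: place 124 GB, 76 GB left
tape 5: place 111 GB, 89 GB left
tape 6: place 116 GB, 84 GB left
tape 7: place 115 GB, 85 GB left
tape 8: place 109 GB, 91 GB left
tape 9: place 104 GB, 96 GB left
9 tapes × 200 GB = 1800 GB; used 1028 GB; unused 772 GB.

772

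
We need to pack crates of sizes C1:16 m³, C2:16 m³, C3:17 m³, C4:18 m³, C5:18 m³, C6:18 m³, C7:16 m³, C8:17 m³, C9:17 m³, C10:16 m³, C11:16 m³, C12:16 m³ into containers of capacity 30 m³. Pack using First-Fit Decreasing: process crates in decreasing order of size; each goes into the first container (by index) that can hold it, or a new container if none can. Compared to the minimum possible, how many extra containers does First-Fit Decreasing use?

First-Fit Decreasing: [18] [18] [18] [17] [17] [17] [16] [16] [16] [16] [16] [16] → 12 containers.
12 crates exceed 15 m³ (half the capacity), and no two of those can share a container, so at least 12 containers are needed.
So 12 is already optimal.

0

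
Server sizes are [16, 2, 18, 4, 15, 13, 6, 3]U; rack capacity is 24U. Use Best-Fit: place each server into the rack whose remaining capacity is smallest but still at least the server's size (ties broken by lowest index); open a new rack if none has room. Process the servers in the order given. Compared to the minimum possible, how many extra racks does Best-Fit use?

0

Best-Fit: [16,2,4] [18,6] [15,3] [13] → 4 racks.
Total size 77U; any packing needs at least ⌈77/24⌉ = 4 racks.
So 4 is already optimal.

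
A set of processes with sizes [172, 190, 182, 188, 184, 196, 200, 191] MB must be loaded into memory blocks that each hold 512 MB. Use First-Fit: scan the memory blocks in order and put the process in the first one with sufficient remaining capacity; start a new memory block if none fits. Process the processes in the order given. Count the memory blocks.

4

memory block 1: place 172 MB, 340 MB left
memory block 1: place 190 MB, 150 MB left
memory block 2: place 182 MB, 330 MB left
memory block 2: place 188 MB, 142 MB left
memory block 3: place 184 MB, 328 MB left
memory block 3: place 196 MB, 132 MB left
memory block 4: place 200 MB, 312 MB left
memory block 4: place 191 MB, 121 MB left
Final memory blocks: [172,190] [182,188] [184,196] [200,191].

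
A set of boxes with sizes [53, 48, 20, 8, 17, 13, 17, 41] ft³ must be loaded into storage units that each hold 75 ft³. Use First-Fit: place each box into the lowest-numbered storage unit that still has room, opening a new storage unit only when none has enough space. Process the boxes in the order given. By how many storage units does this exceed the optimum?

First-Fit: [53,20] [48,8,17] [13,17,41] → 3 storage units.
Total size 217 ft³; any packing needs at least ⌈217/75⌉ = 3 storage units.
So 3 is already optimal.

0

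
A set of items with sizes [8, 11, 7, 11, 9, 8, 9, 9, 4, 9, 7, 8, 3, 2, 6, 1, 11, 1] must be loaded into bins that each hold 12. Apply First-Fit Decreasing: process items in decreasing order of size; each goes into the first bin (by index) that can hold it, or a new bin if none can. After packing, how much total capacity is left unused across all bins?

32

Sorted descending: 11, 11, 11, 9, 9, 9, 9, 8, 8, 8, 7, 7, 6, 4, 3, 2, 1, 1.
Put 11 in bin 1; 1 remain.
Put 11 in bin 2; 1 remain.
Put 11 in bin 3; 1 remain.
Put 9 in bin 4; 3 remain.
Put 9 in bin 5; 3 remain.
Put 9 in bin 6; 3 remain.
Put 9 in bin 7; 3 remain.
Put 8 in bin 8; 4 remain.
Put 8 in bin 9; 4 remain.
Put 8 in bin 10; 4 remain.
Put 7 in bin 11; 5 remain.
Put 7 in bin 12; 5 remain.
Put 6 in bin 13; 6 remain.
Put 4 in bin 8; 0 remain.
Put 3 in bin 4; 0 remain.
Put 2 in bin 5; 1 remain.
Put 1 in bin 1; 0 remain.
Put 1 in bin 2; 0 remain.
13 bins × 12 = 156; used 124; unused 32.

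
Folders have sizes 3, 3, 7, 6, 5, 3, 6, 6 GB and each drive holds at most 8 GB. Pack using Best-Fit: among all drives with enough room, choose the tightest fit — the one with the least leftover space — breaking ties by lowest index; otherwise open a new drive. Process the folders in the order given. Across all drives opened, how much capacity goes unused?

drive 1: place 3 GB, 5 GB left
drive 1: place 3 GB, 2 GB left
drive 2: place 7 GB, 1 GB left
drive 3: place 6 GB, 2 GB left
drive 4: place 5 GB, 3 GB left
drive 4: place 3 GB, 0 GB left
drive 5: place 6 GB, 2 GB left
drive 6: place 6 GB, 2 GB left
6 drives × 8 GB = 48 GB; used 39 GB; unused 9 GB.

9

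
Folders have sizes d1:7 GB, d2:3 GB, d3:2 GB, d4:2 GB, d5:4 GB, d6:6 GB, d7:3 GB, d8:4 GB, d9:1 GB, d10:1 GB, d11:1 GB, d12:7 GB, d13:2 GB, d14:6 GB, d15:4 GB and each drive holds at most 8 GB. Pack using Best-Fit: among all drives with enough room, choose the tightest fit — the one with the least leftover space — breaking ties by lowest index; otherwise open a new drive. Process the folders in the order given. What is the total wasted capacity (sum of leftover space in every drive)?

3

d1 (7 GB) → drive 1 (remaining 1 GB)
d2 (3 GB) → drive 2 (remaining 5 GB)
d3 (2 GB) → drive 2 (remaining 3 GB)
d4 (2 GB) → drive 2 (remaining 1 GB)
d5 (4 GB) → drive 3 (remaining 4 GB)
d6 (6 GB) → drive 4 (remaining 2 GB)
d7 (3 GB) → drive 3 (remaining 1 GB)
d8 (4 GB) → drive 5 (remaining 4 GB)
d9 (1 GB) → drive 1 (remaining 0 GB)
d10 (1 GB) → drive 2 (remaining 0 GB)
d11 (1 GB) → drive 3 (remaining 0 GB)
d12 (7 GB) → drive 6 (remaining 1 GB)
d13 (2 GB) → drive 4 (remaining 0 GB)
d14 (6 GB) → drive 7 (remaining 2 GB)
d15 (4 GB) → drive 5 (remaining 0 GB)
7 drives × 8 GB = 56 GB; used 53 GB; unused 3 GB.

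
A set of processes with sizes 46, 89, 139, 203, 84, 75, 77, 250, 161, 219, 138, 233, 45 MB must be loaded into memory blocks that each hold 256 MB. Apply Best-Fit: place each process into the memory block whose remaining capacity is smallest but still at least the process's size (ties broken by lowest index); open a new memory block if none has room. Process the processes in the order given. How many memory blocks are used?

Put 46 MB in memory block 1; 210 MB remain.
Put 89 MB in memory block 1; 121 MB remain.
Put 139 MB in memory block 2; 117 MB remain.
Put 203 MB in memory block 3; 53 MB remain.
Put 84 MB in memory block 2; 33 MB remain.
Put 75 MB in memory block 1; 46 MB remain.
Put 77 MB in memory block 4; 179 MB remain.
Put 250 MB in memory block 5; 6 MB remain.
Put 161 MB in memory block 4; 18 MB remain.
Put 219 MB in memory block 6; 37 MB remain.
Put 138 MB in memory block 7; 118 MB remain.
Put 233 MB in memory block 8; 23 MB remain.
Put 45 MB in memory block 1; 1 MB remain.

8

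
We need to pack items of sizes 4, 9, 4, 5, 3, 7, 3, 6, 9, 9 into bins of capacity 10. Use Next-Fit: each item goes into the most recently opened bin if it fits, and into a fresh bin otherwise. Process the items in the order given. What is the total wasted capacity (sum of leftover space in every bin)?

11

bin 1: place 4, 6 left
bin 2: place 9, 1 left
bin 3: place 4, 6 left
bin 3: place 5, 1 left
bin 4: place 3, 7 left
bin 4: place 7, 0 left
bin 5: place 3, 7 left
bin 5: place 6, 1 left
bin 6: place 9, 1 left
bin 7: place 9, 1 left
7 bins × 10 = 70; used 59; unused 11.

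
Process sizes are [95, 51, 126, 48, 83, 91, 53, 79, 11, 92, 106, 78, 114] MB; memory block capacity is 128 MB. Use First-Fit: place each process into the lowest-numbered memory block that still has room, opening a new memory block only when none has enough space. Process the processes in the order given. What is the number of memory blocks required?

11 memory blocks

memory block 1: place 95 MB, 33 MB left
memory block 2: place 51 MB, 77 MB left
memory block 3: place 126 MB, 2 MB left
memory block 2: place 48 MB, 29 MB left
memory block 4: place 83 MB, 45 MB left
memory block 5: place 91 MB, 37 MB left
memory block 6: place 53 MB, 75 MB left
memory block 7: place 79 MB, 49 MB left
memory block 1: place 11 MB, 22 MB left
memory block 8: place 92 MB, 36 MB left
memory block 9: place 106 MB, 22 MB left
memory block 10: place 78 MB, 50 MB left
memory block 11: place 114 MB, 14 MB left
Final memory blocks: [95,11] [51,48] [126] [83] [91] [53] [79] [92] [106] [78] [114].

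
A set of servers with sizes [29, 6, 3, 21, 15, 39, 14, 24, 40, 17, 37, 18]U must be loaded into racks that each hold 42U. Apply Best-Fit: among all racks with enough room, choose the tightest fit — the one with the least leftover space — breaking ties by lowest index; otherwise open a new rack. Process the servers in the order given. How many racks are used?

7 racks

29U → rack 1 (remaining 13U)
6U → rack 1 (remaining 7U)
3U → rack 1 (remaining 4U)
21U → rack 2 (remaining 21U)
15U → rack 2 (remaining 6U)
39U → rack 3 (remaining 3U)
14U → rack 4 (remaining 28U)
24U → rack 4 (remaining 4U)
40U → rack 5 (remaining 2U)
17U → rack 6 (remaining 25U)
37U → rack 7 (remaining 5U)
18U → rack 6 (remaining 7U)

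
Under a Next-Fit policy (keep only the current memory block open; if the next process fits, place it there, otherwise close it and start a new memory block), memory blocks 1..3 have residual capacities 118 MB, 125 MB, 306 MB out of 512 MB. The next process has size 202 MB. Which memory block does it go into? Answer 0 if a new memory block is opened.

3

Next-Fit only looks at memory block 3, which has 306 MB free.
202 MB fits there.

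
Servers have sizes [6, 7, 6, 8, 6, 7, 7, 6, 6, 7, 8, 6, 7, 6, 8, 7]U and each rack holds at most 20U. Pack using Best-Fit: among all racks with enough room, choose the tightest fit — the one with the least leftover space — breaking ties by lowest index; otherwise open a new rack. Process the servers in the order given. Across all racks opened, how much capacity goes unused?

rack 1: place 6U, 14U left
rack 1: place 7U, 7U left
rack 1: place 6U, 1U left
rack 2: place 8U, 12U left
rack 2: place 6U, 6U left
rack 3: place 7U, 13U left
rack 3: place 7U, 6U left
rack 2: place 6U, 0U left
rack 3: place 6U, 0U left
rack 4: place 7U, 13U left
rack 4: place 8U, 5U left
rack 5: place 6U, 14U left
rack 5: place 7U, 7U left
rack 5: place 6U, 1U left
rack 6: place 8U, 12U left
rack 6: place 7U, 5U left
6 racks × 20U = 120U; used 108U; unused 12U.

12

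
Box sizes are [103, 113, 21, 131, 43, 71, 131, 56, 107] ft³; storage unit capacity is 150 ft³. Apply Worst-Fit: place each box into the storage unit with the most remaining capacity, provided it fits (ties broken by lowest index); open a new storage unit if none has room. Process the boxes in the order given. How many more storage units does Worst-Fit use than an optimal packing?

Worst-Fit: [103,21] [113] [131] [43,71] [131] [56] [107] → 7 storage units.
Total size 776 ft³; any packing needs at least ⌈776/150⌉ = 6 storage units.
An optimal packing achieves that bound: [131] [131] [113,21] [107,43] [103] [71,56] → 6 storage units.
Excess: 7 − 6 = 1.

1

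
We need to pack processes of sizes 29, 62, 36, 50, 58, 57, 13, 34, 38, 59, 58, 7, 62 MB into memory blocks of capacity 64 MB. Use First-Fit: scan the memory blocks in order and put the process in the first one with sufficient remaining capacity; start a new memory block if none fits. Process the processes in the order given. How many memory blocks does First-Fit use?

11 memory blocks

29 MB → memory block 1 (remaining 35 MB)
62 MB → memory block 2 (remaining 2 MB)
36 MB → memory block 3 (remaining 28 MB)
50 MB → memory block 4 (remaining 14 MB)
58 MB → memory block 5 (remaining 6 MB)
57 MB → memory block 6 (remaining 7 MB)
13 MB → memory block 1 (remaining 22 MB)
34 MB → memory block 7 (remaining 30 MB)
38 MB → memory block 8 (remaining 26 MB)
59 MB → memory block 9 (remaining 5 MB)
58 MB → memory block 10 (remaining 6 MB)
7 MB → memory block 1 (remaining 15 MB)
62 MB → memory block 11 (remaining 2 MB)
Final memory blocks: [29,13,7] [62] [36] [50] [58] [57] [34] [38] [59] [58] [62].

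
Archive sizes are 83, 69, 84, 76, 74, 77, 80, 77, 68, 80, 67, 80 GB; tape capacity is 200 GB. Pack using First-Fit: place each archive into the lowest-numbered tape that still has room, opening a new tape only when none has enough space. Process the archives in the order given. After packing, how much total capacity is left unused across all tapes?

285

tape 1: place 83 GB, 117 GB left
tape 1: place 69 GB, 48 GB left
tape 2: place 84 GB, 116 GB left
tape 2: place 76 GB, 40 GB left
tape 3: place 74 GB, 126 GB left
tape 3: place 77 GB, 49 GB left
tape 4: place 80 GB, 120 GB left
tape 4: place 77 GB, 43 GB left
tape 5: place 68 GB, 132 GB left
tape 5: place 80 GB, 52 GB left
tape 6: place 67 GB, 133 GB left
tape 6: place 80 GB, 53 GB left
6 tapes × 200 GB = 1200 GB; used 915 GB; unused 285 GB.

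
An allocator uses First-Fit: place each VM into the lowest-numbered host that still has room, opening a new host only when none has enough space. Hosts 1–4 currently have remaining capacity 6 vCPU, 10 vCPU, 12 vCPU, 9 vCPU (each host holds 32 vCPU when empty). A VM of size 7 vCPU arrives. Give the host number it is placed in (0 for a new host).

2

Hosts with room: host 2 (10 vCPU), host 3 (12 vCPU), host 4 (9 vCPU).
The first with room is host 2.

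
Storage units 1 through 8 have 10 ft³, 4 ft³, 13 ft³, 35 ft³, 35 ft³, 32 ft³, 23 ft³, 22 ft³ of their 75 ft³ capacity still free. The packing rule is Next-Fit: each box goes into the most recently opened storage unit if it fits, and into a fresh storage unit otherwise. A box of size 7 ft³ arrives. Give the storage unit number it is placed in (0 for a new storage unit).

Next-Fit only looks at storage unit 8, which has 22 ft³ free.
7 ft³ fits there.

8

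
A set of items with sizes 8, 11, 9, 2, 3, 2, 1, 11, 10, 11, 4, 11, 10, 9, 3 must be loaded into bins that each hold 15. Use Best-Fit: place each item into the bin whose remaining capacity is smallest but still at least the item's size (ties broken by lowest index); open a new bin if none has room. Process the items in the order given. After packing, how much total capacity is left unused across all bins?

30

bin 1: place 8, 7 left
bin 2: place 11, 4 left
bin 3: place 9, 6 left
bin 2: place 2, 2 left
bin 3: place 3, 3 left
bin 2: place 2, 0 left
bin 3: place 1, 2 left
bin 4: place 11, 4 left
bin 5: place 10, 5 left
bin 6: place 11, 4 left
bin 4: place 4, 0 left
bin 7: place 11, 4 left
bin 8: place 10, 5 left
bin 9: place 9, 6 left
bin 6: place 3, 1 left
9 bins × 15 = 135; used 105; unused 30.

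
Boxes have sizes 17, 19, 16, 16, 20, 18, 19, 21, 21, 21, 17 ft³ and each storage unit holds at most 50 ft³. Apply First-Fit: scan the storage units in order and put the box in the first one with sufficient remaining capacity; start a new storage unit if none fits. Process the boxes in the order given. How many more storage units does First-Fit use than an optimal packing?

0

First-Fit: [17,19] [16,16,18] [20,19] [21,21] [21,17] → 5 storage units.
Total size 205 ft³; any packing needs at least ⌈205/50⌉ = 5 storage units.
So 5 is already optimal.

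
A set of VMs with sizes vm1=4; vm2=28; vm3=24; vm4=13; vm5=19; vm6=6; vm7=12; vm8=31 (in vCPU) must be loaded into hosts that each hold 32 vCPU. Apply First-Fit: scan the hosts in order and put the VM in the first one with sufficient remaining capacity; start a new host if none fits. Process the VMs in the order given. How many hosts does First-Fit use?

Put vm1 (4 vCPU) in host 1; 28 vCPU remain.
Put vm2 (28 vCPU) in host 1; 0 vCPU remain.
Put vm3 (24 vCPU) in host 2; 8 vCPU remain.
Put vm4 (13 vCPU) in host 3; 19 vCPU remain.
Put vm5 (19 vCPU) in host 3; 0 vCPU remain.
Put vm6 (6 vCPU) in host 2; 2 vCPU remain.
Put vm7 (12 vCPU) in host 4; 20 vCPU remain.
Put vm8 (31 vCPU) in host 5; 1 vCPU remain.
Final hosts: [4,28] [24,6] [13,19] [12] [31].

5 hosts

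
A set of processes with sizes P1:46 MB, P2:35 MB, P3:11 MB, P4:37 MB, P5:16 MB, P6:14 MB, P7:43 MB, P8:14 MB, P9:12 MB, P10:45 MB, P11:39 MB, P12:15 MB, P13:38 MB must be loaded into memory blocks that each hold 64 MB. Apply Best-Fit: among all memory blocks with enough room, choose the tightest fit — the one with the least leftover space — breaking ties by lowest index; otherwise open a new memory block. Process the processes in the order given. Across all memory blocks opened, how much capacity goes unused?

memory block 1: place P1 (46 MB), 18 MB left
memory block 2: place P2 (35 MB), 29 MB left
memory block 1: place P3 (11 MB), 7 MB left
memory block 3: place P4 (37 MB), 27 MB left
memory block 3: place P5 (16 MB), 11 MB left
memory block 2: place P6 (14 MB), 15 MB left
memory block 4: place P7 (43 MB), 21 MB left
memory block 2: place P8 (14 MB), 1 MB left
memory block 4: place P9 (12 MB), 9 MB left
memory block 5: place P10 (45 MB), 19 MB left
memory block 6: place P11 (39 MB), 25 MB left
memory block 5: place P12 (15 MB), 4 MB left
memory block 7: place P13 (38 MB), 26 MB left
7 memory blocks × 64 MB = 448 MB; used 365 MB; unused 83 MB.

83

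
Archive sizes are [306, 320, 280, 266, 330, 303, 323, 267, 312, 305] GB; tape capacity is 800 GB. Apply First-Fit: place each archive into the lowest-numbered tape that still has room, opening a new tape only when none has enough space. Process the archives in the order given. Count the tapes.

306 GB → tape 1 (remaining 494 GB)
320 GB → tape 1 (remaining 174 GB)
280 GB → tape 2 (remaining 520 GB)
266 GB → tape 2 (remaining 254 GB)
330 GB → tape 3 (remaining 470 GB)
303 GB → tape 3 (remaining 167 GB)
323 GB → tape 4 (remaining 477 GB)
267 GB → tape 4 (remaining 210 GB)
312 GB → tape 5 (remaining 488 GB)
305 GB → tape 5 (remaining 183 GB)
Final tapes: [306,320] [280,266] [330,303] [323,267] [312,305].

5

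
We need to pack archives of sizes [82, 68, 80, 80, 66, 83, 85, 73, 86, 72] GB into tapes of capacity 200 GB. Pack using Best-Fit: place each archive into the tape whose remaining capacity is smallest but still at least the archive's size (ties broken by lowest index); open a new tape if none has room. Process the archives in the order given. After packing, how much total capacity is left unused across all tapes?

82 GB → tape 1 (remaining 118 GB)
68 GB → tape 1 (remaining 50 GB)
80 GB → tape 2 (remaining 120 GB)
80 GB → tape 2 (remaining 40 GB)
66 GB → tape 3 (remaining 134 GB)
83 GB → tape 3 (remaining 51 GB)
85 GB → tape 4 (remaining 115 GB)
73 GB → tape 4 (remaining 42 GB)
86 GB → tape 5 (remaining 114 GB)
72 GB → tape 5 (remaining 42 GB)
5 tapes × 200 GB = 1000 GB; used 775 GB; unused 225 GB.

225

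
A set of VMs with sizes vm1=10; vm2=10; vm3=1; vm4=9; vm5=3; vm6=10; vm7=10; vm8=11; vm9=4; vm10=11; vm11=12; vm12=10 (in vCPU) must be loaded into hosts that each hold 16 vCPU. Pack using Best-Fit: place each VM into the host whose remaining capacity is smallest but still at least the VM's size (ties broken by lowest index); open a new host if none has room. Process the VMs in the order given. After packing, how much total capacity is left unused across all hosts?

Put vm1 (10 vCPU) in host 1; 6 vCPU remain.
Put vm2 (10 vCPU) in host 2; 6 vCPU remain.
Put vm3 (1 vCPU) in host 1; 5 vCPU remain.
Put vm4 (9 vCPU) in host 3; 7 vCPU remain.
Put vm5 (3 vCPU) in host 1; 2 vCPU remain.
Put vm6 (10 vCPU) in host 4; 6 vCPU remain.
Put vm7 (10 vCPU) in host 5; 6 vCPU remain.
Put vm8 (11 vCPU) in host 6; 5 vCPU remain.
Put vm9 (4 vCPU) in host 6; 1 vCPU remain.
Put vm10 (11 vCPU) in host 7; 5 vCPU remain.
Put vm11 (12 vCPU) in host 8; 4 vCPU remain.
Put vm12 (10 vCPU) in host 9; 6 vCPU remain.
9 hosts × 16 vCPU = 144 vCPU; used 101 vCPU; unused 43 vCPU.

43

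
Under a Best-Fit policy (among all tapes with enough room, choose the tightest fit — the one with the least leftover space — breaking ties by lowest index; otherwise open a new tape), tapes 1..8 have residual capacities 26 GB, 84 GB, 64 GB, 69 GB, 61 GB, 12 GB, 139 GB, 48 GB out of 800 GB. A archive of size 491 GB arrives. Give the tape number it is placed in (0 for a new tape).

No tape has ≥ 491 GB free, so a new tape is opened.

0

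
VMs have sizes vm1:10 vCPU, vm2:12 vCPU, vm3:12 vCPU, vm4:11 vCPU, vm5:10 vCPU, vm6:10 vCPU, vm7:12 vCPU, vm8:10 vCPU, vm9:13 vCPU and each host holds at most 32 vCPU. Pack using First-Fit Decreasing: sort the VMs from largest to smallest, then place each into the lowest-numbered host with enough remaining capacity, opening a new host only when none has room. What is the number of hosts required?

4

Sorted descending: 13, 12, 12, 12, 11, 10, 10, 10, 10.
13 vCPU → host 1 (remaining 19 vCPU)
12 vCPU → host 1 (remaining 7 vCPU)
12 vCPU → host 2 (remaining 20 vCPU)
12 vCPU → host 2 (remaining 8 vCPU)
11 vCPU → host 3 (remaining 21 vCPU)
10 vCPU → host 3 (remaining 11 vCPU)
10 vCPU → host 3 (remaining 1 vCPU)
10 vCPU → host 4 (remaining 22 vCPU)
10 vCPU → host 4 (remaining 12 vCPU)
Final hosts: [13,12] [12,12] [11,10,10] [10,10].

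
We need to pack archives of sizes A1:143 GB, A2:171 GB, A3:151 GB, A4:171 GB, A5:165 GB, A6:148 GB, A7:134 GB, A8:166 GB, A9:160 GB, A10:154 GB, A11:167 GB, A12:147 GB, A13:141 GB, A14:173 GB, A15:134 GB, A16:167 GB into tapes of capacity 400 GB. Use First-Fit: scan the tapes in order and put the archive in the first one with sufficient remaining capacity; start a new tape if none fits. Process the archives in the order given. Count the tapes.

8 tapes

tape 1: place A1 (143 GB), 257 GB left
tape 1: place A2 (171 GB), 86 GB left
tape 2: place A3 (151 GB), 249 GB left
tape 2: place A4 (171 GB), 78 GB left
tape 3: place A5 (165 GB), 235 GB left
tape 3: place A6 (148 GB), 87 GB left
tape 4: place A7 (134 GB), 266 GB left
tape 4: place A8 (166 GB), 100 GB left
tape 5: place A9 (160 GB), 240 GB left
tape 5: place A10 (154 GB), 86 GB left
tape 6: place A11 (167 GB), 233 GB left
tape 6: place A12 (147 GB), 86 GB left
tape 7: place A13 (141 GB), 259 GB left
tape 7: place A14 (173 GB), 86 GB left
tape 8: place A15 (134 GB), 266 GB left
tape 8: place A16 (167 GB), 99 GB left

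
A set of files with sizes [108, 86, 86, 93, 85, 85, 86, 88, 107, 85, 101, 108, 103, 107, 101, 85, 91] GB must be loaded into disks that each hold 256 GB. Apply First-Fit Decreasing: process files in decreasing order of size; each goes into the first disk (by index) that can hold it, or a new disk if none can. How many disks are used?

Sorted descending: 108, 108, 107, 107, 103, 101, 101, 93, 91, 88, 86, 86, 86, 85, 85, 85, 85.
disk 1: place 108 GB, 148 GB left
disk 1: place 108 GB, 40 GB left
disk 2: place 107 GB, 149 GB left
disk 2: place 107 GB, 42 GB left
disk 3: place 103 GB, 153 GB left
disk 3: place 101 GB, 52 GB left
disk 4: place 101 GB, 155 GB left
disk 4: place 93 GB, 62 GB left
disk 5: place 91 GB, 165 GB left
disk 5: place 88 GB, 77 GB left
disk 6: place 86 GB, 170 GB left
disk 6: place 86 GB, 84 GB left
disk 7: place 86 GB, 170 GB left
disk 7: place 85 GB, 85 GB left
disk 7: place 85 GB, 0 GB left
disk 8: place 85 GB, 171 GB left
disk 8: place 85 GB, 86 GB left

8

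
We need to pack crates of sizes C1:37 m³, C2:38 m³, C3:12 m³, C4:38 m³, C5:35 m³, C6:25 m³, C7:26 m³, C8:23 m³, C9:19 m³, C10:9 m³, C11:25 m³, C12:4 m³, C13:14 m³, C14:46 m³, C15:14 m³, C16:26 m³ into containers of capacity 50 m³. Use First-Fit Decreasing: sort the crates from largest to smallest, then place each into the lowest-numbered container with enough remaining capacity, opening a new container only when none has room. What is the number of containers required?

9 containers

Sorted descending: 46, 38, 38, 37, 35, 26, 26, 25, 25, 23, 19, 14, 14, 12, 9, 4.
container 1: place 46 m³, 4 m³ left
container 2: place 38 m³, 12 m³ left
container 3: place 38 m³, 12 m³ left
container 4: place 37 m³, 13 m³ left
container 5: place 35 m³, 15 m³ left
container 6: place 26 m³, 24 m³ left
container 7: place 26 m³, 24 m³ left
container 8: place 25 m³, 25 m³ left
container 8: place 25 m³, 0 m³ left
container 6: place 23 m³, 1 m³ left
container 7: place 19 m³, 5 m³ left
container 5: place 14 m³, 1 m³ left
container 9: place 14 m³, 36 m³ left
container 2: place 12 m³, 0 m³ left
container 3: place 9 m³, 3 m³ left
container 1: place 4 m³, 0 m³ left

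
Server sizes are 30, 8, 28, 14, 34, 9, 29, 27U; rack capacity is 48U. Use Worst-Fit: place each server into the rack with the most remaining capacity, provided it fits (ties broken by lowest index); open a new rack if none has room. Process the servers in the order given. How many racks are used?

rack 1: place 30U, 18U left
rack 1: place 8U, 10U left
rack 2: place 28U, 20U left
rack 2: place 14U, 6U left
rack 3: place 34U, 14U left
rack 3: place 9U, 5U left
rack 4: place 29U, 19U left
rack 5: place 27U, 21U left
Final racks: [30,8] [28,14] [34,9] [29] [27].

5 racks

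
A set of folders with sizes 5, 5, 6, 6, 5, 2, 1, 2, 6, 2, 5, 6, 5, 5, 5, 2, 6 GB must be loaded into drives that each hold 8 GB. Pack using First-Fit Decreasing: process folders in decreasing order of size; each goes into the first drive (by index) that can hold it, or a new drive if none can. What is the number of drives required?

Sorted descending: 6, 6, 6, 6, 6, 5, 5, 5, 5, 5, 5, 5, 2, 2, 2, 2, 1.
6 GB → drive 1 (remaining 2 GB)
6 GB → drive 2 (remaining 2 GB)
6 GB → drive 3 (remaining 2 GB)
6 GB → drive 4 (remaining 2 GB)
6 GB → drive 5 (remaining 2 GB)
5 GB → drive 6 (remaining 3 GB)
5 GB → drive 7 (remaining 3 GB)
5 GB → drive 8 (remaining 3 GB)
5 GB → drive 9 (remaining 3 GB)
5 GB → drive 10 (remaining 3 GB)
5 GB → drive 11 (remaining 3 GB)
5 GB → drive 12 (remaining 3 GB)
2 GB → drive 1 (remaining 0 GB)
2 GB → drive 2 (remaining 0 GB)
2 GB → drive 3 (remaining 0 GB)
2 GB → drive 4 (remaining 0 GB)
1 GB → drive 5 (remaining 1 GB)

12 drives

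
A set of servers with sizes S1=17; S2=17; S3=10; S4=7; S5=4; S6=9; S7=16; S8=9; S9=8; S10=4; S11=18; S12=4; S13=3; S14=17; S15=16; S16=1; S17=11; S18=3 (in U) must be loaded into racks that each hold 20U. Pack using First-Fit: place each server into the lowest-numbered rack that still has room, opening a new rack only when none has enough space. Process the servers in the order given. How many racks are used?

10

Put S1 (17U) in rack 1; 3U remain.
Put S2 (17U) in rack 2; 3U remain.
Put S3 (10U) in rack 3; 10U remain.
Put S4 (7U) in rack 3; 3U remain.
Put S5 (4U) in rack 4; 16U remain.
Put S6 (9U) in rack 4; 7U remain.
Put S7 (16U) in rack 5; 4U remain.
Put S8 (9U) in rack 6; 11U remain.
Put S9 (8U) in rack 6; 3U remain.
Put S10 (4U) in rack 4; 3U remain.
Put S11 (18U) in rack 7; 2U remain.
Put S12 (4U) in rack 5; 0U remain.
Put S13 (3U) in rack 1; 0U remain.
Put S14 (17U) in rack 8; 3U remain.
Put S15 (16U) in rack 9; 4U remain.
Put S16 (1U) in rack 2; 2U remain.
Put S17 (11U) in rack 10; 9U remain.
Put S18 (3U) in rack 3; 0U remain.
Final racks: [17,3] [17,1] [10,7,3] [4,9,4] [16,4] [9,8] [18] [17] [16] [11].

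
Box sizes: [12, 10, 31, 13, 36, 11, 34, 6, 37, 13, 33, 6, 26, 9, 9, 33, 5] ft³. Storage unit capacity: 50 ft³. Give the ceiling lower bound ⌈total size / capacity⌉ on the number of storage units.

7

Total size = 12 + 10 + 31 + 13 + 36 + 11 + 34 + 6 + 37 + 13 + 33 + 6 + 26 + 9 + 9 + 33 + 5 = 324 ft³.
⌈324 / 50⌉ = 7.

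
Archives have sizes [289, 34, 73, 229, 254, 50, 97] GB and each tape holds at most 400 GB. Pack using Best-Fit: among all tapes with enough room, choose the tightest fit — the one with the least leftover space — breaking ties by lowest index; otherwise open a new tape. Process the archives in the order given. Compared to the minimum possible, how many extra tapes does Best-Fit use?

0

Best-Fit: [289,34,73] [229,97] [254,50] → 3 tapes.
Total size 1026 GB; any packing needs at least ⌈1026/400⌉ = 3 tapes.
So 3 is already optimal.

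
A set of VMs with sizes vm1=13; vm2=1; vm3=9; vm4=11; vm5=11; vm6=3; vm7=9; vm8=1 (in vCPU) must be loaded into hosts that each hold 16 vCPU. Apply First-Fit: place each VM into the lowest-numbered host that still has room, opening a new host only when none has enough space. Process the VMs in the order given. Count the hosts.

Put vm1 (13 vCPU) in host 1; 3 vCPU remain.
Put vm2 (1 vCPU) in host 1; 2 vCPU remain.
Put vm3 (9 vCPU) in host 2; 7 vCPU remain.
Put vm4 (11 vCPU) in host 3; 5 vCPU remain.
Put vm5 (11 vCPU) in host 4; 5 vCPU remain.
Put vm6 (3 vCPU) in host 2; 4 vCPU remain.
Put vm7 (9 vCPU) in host 5; 7 vCPU remain.
Put vm8 (1 vCPU) in host 1; 1 vCPU remain.
Final hosts: [13,1,1] [9,3] [11] [11] [9].

5 hosts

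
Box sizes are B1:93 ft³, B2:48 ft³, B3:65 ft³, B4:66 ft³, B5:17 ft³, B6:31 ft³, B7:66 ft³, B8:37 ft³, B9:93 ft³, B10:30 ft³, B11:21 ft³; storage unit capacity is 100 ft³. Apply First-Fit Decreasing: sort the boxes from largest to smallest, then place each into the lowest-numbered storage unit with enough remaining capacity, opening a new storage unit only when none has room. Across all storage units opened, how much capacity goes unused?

Sorted descending: 93, 93, 66, 66, 65, 48, 37, 31, 30, 21, 17.
Put 93 ft³ in storage unit 1; 7 ft³ remain.
Put 93 ft³ in storage unit 2; 7 ft³ remain.
Put 66 ft³ in storage unit 3; 34 ft³ remain.
Put 66 ft³ in storage unit 4; 34 ft³ remain.
Put 65 ft³ in storage unit 5; 35 ft³ remain.
Put 48 ft³ in storage unit 6; 52 ft³ remain.
Put 37 ft³ in storage unit 6; 15 ft³ remain.
Put 31 ft³ in storage unit 3; 3 ft³ remain.
Put 30 ft³ in storage unit 4; 4 ft³ remain.
Put 21 ft³ in storage unit 5; 14 ft³ remain.
Put 17 ft³ in storage unit 7; 83 ft³ remain.
7 storage units × 100 ft³ = 700 ft³; used 567 ft³; unused 133 ft³.

133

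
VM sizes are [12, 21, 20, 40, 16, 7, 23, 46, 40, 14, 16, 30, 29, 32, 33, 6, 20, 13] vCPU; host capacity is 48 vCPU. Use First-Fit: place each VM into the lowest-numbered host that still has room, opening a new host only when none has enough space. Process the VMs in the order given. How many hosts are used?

host 1: place 12 vCPU, 36 vCPU left
host 1: place 21 vCPU, 15 vCPU left
host 2: place 20 vCPU, 28 vCPU left
host 3: place 40 vCPU, 8 vCPU left
host 2: place 16 vCPU, 12 vCPU left
host 1: place 7 vCPU, 8 vCPU left
host 4: place 23 vCPU, 25 vCPU left
host 5: place 46 vCPU, 2 vCPU left
host 6: place 40 vCPU, 8 vCPU left
host 4: place 14 vCPU, 11 vCPU left
host 7: place 16 vCPU, 32 vCPU left
host 7: place 30 vCPU, 2 vCPU left
host 8: place 29 vCPU, 19 vCPU left
host 9: place 32 vCPU, 16 vCPU left
host 10: place 33 vCPU, 15 vCPU left
host 1: place 6 vCPU, 2 vCPU left
host 11: place 20 vCPU, 28 vCPU left
host 8: place 13 vCPU, 6 vCPU left
Final hosts: [12,21,7,6] [20,16] [40] [23,14] [46] [40] [16,30] [29,13] [32] [33] [20].

11 hosts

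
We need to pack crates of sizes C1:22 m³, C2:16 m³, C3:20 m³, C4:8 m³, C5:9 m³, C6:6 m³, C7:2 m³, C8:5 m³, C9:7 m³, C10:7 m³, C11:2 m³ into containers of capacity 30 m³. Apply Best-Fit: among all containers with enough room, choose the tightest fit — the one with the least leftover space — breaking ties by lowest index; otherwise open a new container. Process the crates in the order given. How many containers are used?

container 1: place C1 (22 m³), 8 m³ left
container 2: place C2 (16 m³), 14 m³ left
container 3: place C3 (20 m³), 10 m³ left
container 1: place C4 (8 m³), 0 m³ left
container 3: place C5 (9 m³), 1 m³ left
container 2: place C6 (6 m³), 8 m³ left
container 2: place C7 (2 m³), 6 m³ left
container 2: place C8 (5 m³), 1 m³ left
container 4: place C9 (7 m³), 23 m³ left
container 4: place C10 (7 m³), 16 m³ left
container 4: place C11 (2 m³), 14 m³ left

4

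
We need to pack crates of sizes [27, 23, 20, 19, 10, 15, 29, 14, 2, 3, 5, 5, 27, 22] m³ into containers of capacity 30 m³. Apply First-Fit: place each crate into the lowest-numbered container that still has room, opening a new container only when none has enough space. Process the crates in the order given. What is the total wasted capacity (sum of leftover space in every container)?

Put 27 m³ in container 1; 3 m³ remain.
Put 23 m³ in container 2; 7 m³ remain.
Put 20 m³ in container 3; 10 m³ remain.
Put 19 m³ in container 4; 11 m³ remain.
Put 10 m³ in container 3; 0 m³ remain.
Put 15 m³ in container 5; 15 m³ remain.
Put 29 m³ in container 6; 1 m³ remain.
Put 14 m³ in container 5; 1 m³ remain.
Put 2 m³ in container 1; 1 m³ remain.
Put 3 m³ in container 2; 4 m³ remain.
Put 5 m³ in container 4; 6 m³ remain.
Put 5 m³ in container 4; 1 m³ remain.
Put 27 m³ in container 7; 3 m³ remain.
Put 22 m³ in container 8; 8 m³ remain.
8 containers × 30 m³ = 240 m³; used 221 m³; unused 19 m³.

19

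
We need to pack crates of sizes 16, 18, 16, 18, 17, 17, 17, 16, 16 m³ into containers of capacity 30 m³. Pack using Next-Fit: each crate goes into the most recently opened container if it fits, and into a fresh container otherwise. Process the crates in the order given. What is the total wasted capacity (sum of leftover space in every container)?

16 m³ → container 1 (remaining 14 m³)
18 m³ → container 2 (remaining 12 m³)
16 m³ → container 3 (remaining 14 m³)
18 m³ → container 4 (remaining 12 m³)
17 m³ → container 5 (remaining 13 m³)
17 m³ → container 6 (remaining 13 m³)
17 m³ → container 7 (remaining 13 m³)
16 m³ → container 8 (remaining 14 m³)
16 m³ → container 9 (remaining 14 m³)
9 containers × 30 m³ = 270 m³; used 151 m³; unused 119 m³.

119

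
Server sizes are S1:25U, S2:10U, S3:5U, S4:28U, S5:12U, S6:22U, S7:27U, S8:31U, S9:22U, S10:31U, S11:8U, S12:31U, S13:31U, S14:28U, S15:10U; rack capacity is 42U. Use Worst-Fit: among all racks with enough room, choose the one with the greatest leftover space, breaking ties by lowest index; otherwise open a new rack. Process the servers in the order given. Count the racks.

rack 1: place S1 (25U), 17U left
rack 1: place S2 (10U), 7U left
rack 1: place S3 (5U), 2U left
rack 2: place S4 (28U), 14U left
rack 2: place S5 (12U), 2U left
rack 3: place S6 (22U), 20U left
rack 4: place S7 (27U), 15U left
rack 5: place S8 (31U), 11U left
rack 6: place S9 (22U), 20U left
rack 7: place S10 (31U), 11U left
rack 3: place S11 (8U), 12U left
rack 8: place S12 (31U), 11U left
rack 9: place S13 (31U), 11U left
rack 10: place S14 (28U), 14U left
rack 6: place S15 (10U), 10U left

10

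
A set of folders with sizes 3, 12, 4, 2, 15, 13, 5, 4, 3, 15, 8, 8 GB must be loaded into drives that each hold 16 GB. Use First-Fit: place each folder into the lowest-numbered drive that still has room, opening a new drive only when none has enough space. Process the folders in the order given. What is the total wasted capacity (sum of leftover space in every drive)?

3 GB → drive 1 (remaining 13 GB)
12 GB → drive 1 (remaining 1 GB)
4 GB → drive 2 (remaining 12 GB)
2 GB → drive 2 (remaining 10 GB)
15 GB → drive 3 (remaining 1 GB)
13 GB → drive 4 (remaining 3 GB)
5 GB → drive 2 (remaining 5 GB)
4 GB → drive 2 (remaining 1 GB)
3 GB → drive 4 (remaining 0 GB)
15 GB → drive 5 (remaining 1 GB)
8 GB → drive 6 (remaining 8 GB)
8 GB → drive 6 (remaining 0 GB)
6 drives × 16 GB = 96 GB; used 92 GB; unused 4 GB.

4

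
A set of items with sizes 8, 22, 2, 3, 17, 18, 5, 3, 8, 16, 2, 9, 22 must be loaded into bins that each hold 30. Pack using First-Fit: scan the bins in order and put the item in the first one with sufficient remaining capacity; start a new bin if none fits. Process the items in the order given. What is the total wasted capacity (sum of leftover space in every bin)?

bin 1: place 8, 22 left
bin 1: place 22, 0 left
bin 2: place 2, 28 left
bin 2: place 3, 25 left
bin 2: place 17, 8 left
bin 3: place 18, 12 left
bin 2: place 5, 3 left
bin 2: place 3, 0 left
bin 3: place 8, 4 left
bin 4: place 16, 14 left
bin 3: place 2, 2 left
bin 4: place 9, 5 left
bin 5: place 22, 8 left
5 bins × 30 = 150; used 135; unused 15.

15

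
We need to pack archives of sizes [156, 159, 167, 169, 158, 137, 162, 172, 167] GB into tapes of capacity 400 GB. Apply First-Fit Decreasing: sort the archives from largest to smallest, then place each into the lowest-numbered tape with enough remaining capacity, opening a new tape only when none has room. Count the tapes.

Sorted descending: 172, 169, 167, 167, 162, 159, 158, 156, 137.
Put 172 GB in tape 1; 228 GB remain.
Put 169 GB in tape 1; 59 GB remain.
Put 167 GB in tape 2; 233 GB remain.
Put 167 GB in tape 2; 66 GB remain.
Put 162 GB in tape 3; 238 GB remain.
Put 159 GB in tape 3; 79 GB remain.
Put 158 GB in tape 4; 242 GB remain.
Put 156 GB in tape 4; 86 GB remain.
Put 137 GB in tape 5; 263 GB remain.
Final tapes: [172,169] [167,167] [162,159] [158,156] [137].

5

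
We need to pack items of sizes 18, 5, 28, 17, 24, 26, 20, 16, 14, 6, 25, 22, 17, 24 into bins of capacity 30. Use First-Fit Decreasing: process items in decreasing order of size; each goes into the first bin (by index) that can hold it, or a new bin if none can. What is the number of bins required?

Sorted descending: 28, 26, 25, 24, 24, 22, 20, 18, 17, 17, 16, 14, 6, 5.
bin 1: place 28, 2 left
bin 2: place 26, 4 left
bin 3: place 25, 5 left
bin 4: place 24, 6 left
bin 5: place 24, 6 left
bin 6: place 22, 8 left
bin 7: place 20, 10 left
bin 8: place 18, 12 left
bin 9: place 17, 13 left
bin 10: place 17, 13 left
bin 11: place 16, 14 left
bin 11: place 14, 0 left
bin 4: place 6, 0 left
bin 3: place 5, 0 left

11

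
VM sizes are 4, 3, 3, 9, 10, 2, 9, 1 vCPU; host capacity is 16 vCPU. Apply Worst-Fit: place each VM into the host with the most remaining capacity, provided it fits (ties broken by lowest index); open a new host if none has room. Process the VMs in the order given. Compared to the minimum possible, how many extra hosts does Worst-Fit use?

Worst-Fit: [4,3,3] [9,2] [10] [9,1] → 4 hosts.
Total size 41 vCPU; any packing needs at least ⌈41/16⌉ = 3 hosts.
An optimal packing achieves that bound: [10,4,2] [9,3,3,1] [9] → 3 hosts.
Excess: 4 − 3 = 1.

1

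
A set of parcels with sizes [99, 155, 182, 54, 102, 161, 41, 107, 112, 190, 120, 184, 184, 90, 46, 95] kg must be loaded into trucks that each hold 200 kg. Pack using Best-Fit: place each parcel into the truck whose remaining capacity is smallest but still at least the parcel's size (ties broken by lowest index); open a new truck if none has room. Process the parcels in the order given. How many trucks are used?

11

99 kg → truck 1 (remaining 101 kg)
155 kg → truck 2 (remaining 45 kg)
182 kg → truck 3 (remaining 18 kg)
54 kg → truck 1 (remaining 47 kg)
102 kg → truck 4 (remaining 98 kg)
161 kg → truck 5 (remaining 39 kg)
41 kg → truck 2 (remaining 4 kg)
107 kg → truck 6 (remaining 93 kg)
112 kg → truck 7 (remaining 88 kg)
190 kg → truck 8 (remaining 10 kg)
120 kg → truck 9 (remaining 80 kg)
184 kg → truck 10 (remaining 16 kg)
184 kg → truck 11 (remaining 16 kg)
90 kg → truck 6 (remaining 3 kg)
46 kg → truck 1 (remaining 1 kg)
95 kg → truck 4 (remaining 3 kg)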